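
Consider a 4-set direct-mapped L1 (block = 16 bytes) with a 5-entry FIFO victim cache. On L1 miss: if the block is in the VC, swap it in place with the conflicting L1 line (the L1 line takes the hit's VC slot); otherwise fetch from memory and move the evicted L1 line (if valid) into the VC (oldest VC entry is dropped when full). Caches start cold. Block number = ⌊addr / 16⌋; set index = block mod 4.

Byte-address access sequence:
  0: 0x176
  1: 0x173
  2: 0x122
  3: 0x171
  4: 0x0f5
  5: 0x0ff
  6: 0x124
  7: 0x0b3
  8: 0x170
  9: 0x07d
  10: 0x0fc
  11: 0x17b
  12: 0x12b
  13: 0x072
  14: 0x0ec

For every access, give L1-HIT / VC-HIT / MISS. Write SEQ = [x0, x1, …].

SEQ = [MISS, L1-HIT, MISS, L1-HIT, MISS, L1-HIT, L1-HIT, MISS, VC-HIT, MISS, VC-HIT, VC-HIT, L1-HIT, VC-HIT, MISS]

  [0] addr=0x176 blk=23 s=3: MISS | VC []
  [1] addr=0x173 blk=23 s=3: L1-HIT | VC []
  [2] addr=0x122 blk=18 s=2: MISS | VC []
  [3] addr=0x171 blk=23 s=3: L1-HIT | VC []
  [4] addr=0xf5 blk=15 s=3: MISS | VC [23]
  [5] addr=0xff blk=15 s=3: L1-HIT | VC [23]
  [6] addr=0x124 blk=18 s=2: L1-HIT | VC [23]
  [7] addr=0xb3 blk=11 s=3: MISS | VC [23, 15]
  [8] addr=0x170 blk=23 s=3: VC-HIT | VC [11, 15]
  [9] addr=0x7d blk=7 s=3: MISS | VC [11, 15, 23]
  [10] addr=0xfc blk=15 s=3: VC-HIT | VC [11, 7, 23]
  [11] addr=0x17b blk=23 s=3: VC-HIT | VC [11, 7, 15]
  [12] addr=0x12b blk=18 s=2: L1-HIT | VC [11, 7, 15]
  [13] addr=0x72 blk=7 s=3: VC-HIT | VC [11, 23, 15]
  [14] addr=0xec blk=14 s=2: MISS | VC [11, 23, 15, 18]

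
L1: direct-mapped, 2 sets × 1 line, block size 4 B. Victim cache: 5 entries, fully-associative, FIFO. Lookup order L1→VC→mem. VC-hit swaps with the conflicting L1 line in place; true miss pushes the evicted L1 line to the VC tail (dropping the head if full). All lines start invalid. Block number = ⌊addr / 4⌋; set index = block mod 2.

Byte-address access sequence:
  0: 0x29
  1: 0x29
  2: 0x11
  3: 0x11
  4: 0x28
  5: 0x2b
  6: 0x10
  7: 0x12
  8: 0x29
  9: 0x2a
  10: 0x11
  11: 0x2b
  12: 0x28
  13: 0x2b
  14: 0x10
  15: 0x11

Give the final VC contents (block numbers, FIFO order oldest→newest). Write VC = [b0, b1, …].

#0 0x29→b10/s0 MISS; vc=[]
#1 0x29→b10/s0 L1-HIT; vc=[]
#2 0x11→b4/s0 MISS; vc=[10]
#3 0x11→b4/s0 L1-HIT; vc=[10]
#4 0x28→b10/s0 VC-HIT; vc=[4]
#5 0x2b→b10/s0 L1-HIT; vc=[4]
#6 0x10→b4/s0 VC-HIT; vc=[10]
#7 0x12→b4/s0 L1-HIT; vc=[10]
#8 0x29→b10/s0 VC-HIT; vc=[4]
#9 0x2a→b10/s0 L1-HIT; vc=[4]
#10 0x11→b4/s0 VC-HIT; vc=[10]
#11 0x2b→b10/s0 VC-HIT; vc=[4]
#12 0x28→b10/s0 L1-HIT; vc=[4]
#13 0x2b→b10/s0 L1-HIT; vc=[4]
#14 0x10→b4/s0 VC-HIT; vc=[10]
#15 0x11→b4/s0 L1-HIT; vc=[10]

VC = [10]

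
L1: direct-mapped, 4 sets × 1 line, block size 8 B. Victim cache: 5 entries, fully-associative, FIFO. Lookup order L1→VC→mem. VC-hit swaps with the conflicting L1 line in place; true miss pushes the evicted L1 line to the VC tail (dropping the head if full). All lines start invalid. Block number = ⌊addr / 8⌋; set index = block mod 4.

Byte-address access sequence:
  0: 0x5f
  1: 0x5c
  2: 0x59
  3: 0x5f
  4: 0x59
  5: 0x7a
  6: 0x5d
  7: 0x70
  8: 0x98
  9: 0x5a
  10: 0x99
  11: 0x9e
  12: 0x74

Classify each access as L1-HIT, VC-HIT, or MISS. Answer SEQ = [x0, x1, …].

SEQ = [MISS, L1-HIT, L1-HIT, L1-HIT, L1-HIT, MISS, VC-HIT, MISS, MISS, VC-HIT, VC-HIT, L1-HIT, L1-HIT]

  [0] addr=0x5f blk=11 s=3: MISS | VC []
  [1] addr=0x5c blk=11 s=3: L1-HIT | VC []
  [2] addr=0x59 blk=11 s=3: L1-HIT | VC []
  [3] addr=0x5f blk=11 s=3: L1-HIT | VC []
  [4] addr=0x59 blk=11 s=3: L1-HIT | VC []
  [5] addr=0x7a blk=15 s=3: MISS | VC [11]
  [6] addr=0x5d blk=11 s=3: VC-HIT | VC [15]
  [7] addr=0x70 blk=14 s=2: MISS | VC [15]
  [8] addr=0x98 blk=19 s=3: MISS | VC [15, 11]
  [9] addr=0x5a blk=11 s=3: VC-HIT | VC [15, 19]
  [10] addr=0x99 blk=19 s=3: VC-HIT | VC [15, 11]
  [11] addr=0x9e blk=19 s=3: L1-HIT | VC [15, 11]
  [12] addr=0x74 blk=14 s=2: L1-HIT | VC [15, 11]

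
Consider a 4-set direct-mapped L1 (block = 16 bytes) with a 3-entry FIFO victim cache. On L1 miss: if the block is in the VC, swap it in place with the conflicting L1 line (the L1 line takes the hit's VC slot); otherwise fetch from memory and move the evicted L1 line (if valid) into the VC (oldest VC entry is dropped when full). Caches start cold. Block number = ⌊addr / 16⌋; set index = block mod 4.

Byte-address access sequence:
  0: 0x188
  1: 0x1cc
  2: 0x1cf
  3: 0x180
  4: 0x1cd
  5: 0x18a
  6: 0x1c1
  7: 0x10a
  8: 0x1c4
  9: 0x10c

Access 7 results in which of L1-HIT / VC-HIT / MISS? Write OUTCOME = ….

  [0] addr=0x188 blk=24 s=0: MISS | VC []
  [1] addr=0x1cc blk=28 s=0: MISS | VC [24]
  [2] addr=0x1cf blk=28 s=0: L1-HIT | VC [24]
  [3] addr=0x180 blk=24 s=0: VC-HIT | VC [28]
  [4] addr=0x1cd blk=28 s=0: VC-HIT | VC [24]
  [5] addr=0x18a blk=24 s=0: VC-HIT | VC [28]
  [6] addr=0x1c1 blk=28 s=0: VC-HIT | VC [24]
  [7] addr=0x10a blk=16 s=0: MISS | VC [24, 28]
  [8] addr=0x1c4 blk=28 s=0: VC-HIT | VC [24, 16]
  [9] addr=0x10c blk=16 s=0: VC-HIT | VC [24, 28]

OUTCOME = MISS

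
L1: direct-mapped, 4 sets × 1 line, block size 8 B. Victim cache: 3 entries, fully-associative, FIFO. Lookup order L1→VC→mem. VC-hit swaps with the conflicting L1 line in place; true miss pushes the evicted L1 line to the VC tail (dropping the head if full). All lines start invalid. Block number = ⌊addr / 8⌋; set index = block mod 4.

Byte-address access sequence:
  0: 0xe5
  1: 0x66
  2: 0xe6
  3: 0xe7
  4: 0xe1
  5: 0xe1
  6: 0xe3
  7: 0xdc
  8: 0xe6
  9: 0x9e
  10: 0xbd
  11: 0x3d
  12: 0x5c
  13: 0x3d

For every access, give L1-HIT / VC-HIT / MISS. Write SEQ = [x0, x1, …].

0: 0xe5 (blk 28, set 0) → MISS  vc=[]
1: 0x66 (blk 12, set 0) → MISS  vc=[28]
2: 0xe6 (blk 28, set 0) → VC-HIT  vc=[12]
3: 0xe7 (blk 28, set 0) → L1-HIT  vc=[12]
4: 0xe1 (blk 28, set 0) → L1-HIT  vc=[12]
5: 0xe1 (blk 28, set 0) → L1-HIT  vc=[12]
6: 0xe3 (blk 28, set 0) → L1-HIT  vc=[12]
7: 0xdc (blk 27, set 3) → MISS  vc=[12]
8: 0xe6 (blk 28, set 0) → L1-HIT  vc=[12]
9: 0x9e (blk 19, set 3) → MISS  vc=[12, 27]
10: 0xbd (blk 23, set 3) → MISS  vc=[12, 27, 19]
11: 0x3d (blk 7, set 3) → MISS  vc=[27, 19, 23]
12: 0x5c (blk 11, set 3) → MISS  vc=[19, 23, 7]
13: 0x3d (blk 7, set 3) → VC-HIT  vc=[19, 23, 11]

SEQ = [MISS, MISS, VC-HIT, L1-HIT, L1-HIT, L1-HIT, L1-HIT, MISS, L1-HIT, MISS, MISS, MISS, MISS, VC-HIT]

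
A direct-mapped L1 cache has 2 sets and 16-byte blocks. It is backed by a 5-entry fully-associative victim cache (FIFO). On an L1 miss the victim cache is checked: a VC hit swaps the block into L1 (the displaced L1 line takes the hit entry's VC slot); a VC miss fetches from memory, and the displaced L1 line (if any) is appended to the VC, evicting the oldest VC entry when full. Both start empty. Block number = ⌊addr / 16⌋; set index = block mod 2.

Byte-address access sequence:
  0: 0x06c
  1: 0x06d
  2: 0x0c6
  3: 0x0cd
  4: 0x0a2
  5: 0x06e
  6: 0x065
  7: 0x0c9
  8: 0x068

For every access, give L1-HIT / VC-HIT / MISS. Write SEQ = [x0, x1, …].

SEQ = [MISS, L1-HIT, MISS, L1-HIT, MISS, VC-HIT, L1-HIT, VC-HIT, VC-HIT]

0: 0x6c (blk 6, set 0) → MISS  vc=[]
1: 0x6d (blk 6, set 0) → L1-HIT  vc=[]
2: 0xc6 (blk 12, set 0) → MISS  vc=[6]
3: 0xcd (blk 12, set 0) → L1-HIT  vc=[6]
4: 0xa2 (blk 10, set 0) → MISS  vc=[6, 12]
5: 0x6e (blk 6, set 0) → VC-HIT  vc=[10, 12]
6: 0x65 (blk 6, set 0) → L1-HIT  vc=[10, 12]
7: 0xc9 (blk 12, set 0) → VC-HIT  vc=[10, 6]
8: 0x68 (blk 6, set 0) → VC-HIT  vc=[10, 12]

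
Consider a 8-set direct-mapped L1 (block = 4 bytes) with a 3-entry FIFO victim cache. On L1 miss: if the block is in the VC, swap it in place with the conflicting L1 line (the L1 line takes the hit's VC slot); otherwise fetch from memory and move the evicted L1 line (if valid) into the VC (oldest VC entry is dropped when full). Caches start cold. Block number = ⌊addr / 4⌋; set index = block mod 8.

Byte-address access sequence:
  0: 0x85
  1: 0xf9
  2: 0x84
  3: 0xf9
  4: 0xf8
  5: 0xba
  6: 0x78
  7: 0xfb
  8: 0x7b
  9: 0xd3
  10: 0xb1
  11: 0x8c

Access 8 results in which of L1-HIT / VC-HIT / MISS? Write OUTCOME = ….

OUTCOME = VC-HIT

  [0] addr=0x85 blk=33 s=1: MISS | VC []
  [1] addr=0xf9 blk=62 s=6: MISS | VC []
  [2] addr=0x84 blk=33 s=1: L1-HIT | VC []
  [3] addr=0xf9 blk=62 s=6: L1-HIT | VC []
  [4] addr=0xf8 blk=62 s=6: L1-HIT | VC []
  [5] addr=0xba blk=46 s=6: MISS | VC [62]
  [6] addr=0x78 blk=30 s=6: MISS | VC [62, 46]
  [7] addr=0xfb blk=62 s=6: VC-HIT | VC [30, 46]
  [8] addr=0x7b blk=30 s=6: VC-HIT | VC [62, 46]
  [9] addr=0xd3 blk=52 s=4: MISS | VC [62, 46]
  [10] addr=0xb1 blk=44 s=4: MISS | VC [62, 46, 52]
  [11] addr=0x8c blk=35 s=3: MISS | VC [62, 46, 52]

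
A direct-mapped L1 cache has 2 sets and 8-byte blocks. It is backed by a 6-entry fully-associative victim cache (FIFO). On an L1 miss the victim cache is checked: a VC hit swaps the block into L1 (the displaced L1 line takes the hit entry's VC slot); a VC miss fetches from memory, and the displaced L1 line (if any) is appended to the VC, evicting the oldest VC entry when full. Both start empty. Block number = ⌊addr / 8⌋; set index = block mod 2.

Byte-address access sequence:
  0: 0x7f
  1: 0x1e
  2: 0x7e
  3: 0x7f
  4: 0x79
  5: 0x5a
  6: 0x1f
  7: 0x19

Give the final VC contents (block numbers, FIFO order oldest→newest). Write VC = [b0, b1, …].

#0 0x7f→b15/s1 MISS; vc=[]
#1 0x1e→b3/s1 MISS; vc=[15]
#2 0x7e→b15/s1 VC-HIT; vc=[3]
#3 0x7f→b15/s1 L1-HIT; vc=[3]
#4 0x79→b15/s1 L1-HIT; vc=[3]
#5 0x5a→b11/s1 MISS; vc=[3,15]
#6 0x1f→b3/s1 VC-HIT; vc=[11,15]
#7 0x19→b3/s1 L1-HIT; vc=[11,15]

VC = [11, 15]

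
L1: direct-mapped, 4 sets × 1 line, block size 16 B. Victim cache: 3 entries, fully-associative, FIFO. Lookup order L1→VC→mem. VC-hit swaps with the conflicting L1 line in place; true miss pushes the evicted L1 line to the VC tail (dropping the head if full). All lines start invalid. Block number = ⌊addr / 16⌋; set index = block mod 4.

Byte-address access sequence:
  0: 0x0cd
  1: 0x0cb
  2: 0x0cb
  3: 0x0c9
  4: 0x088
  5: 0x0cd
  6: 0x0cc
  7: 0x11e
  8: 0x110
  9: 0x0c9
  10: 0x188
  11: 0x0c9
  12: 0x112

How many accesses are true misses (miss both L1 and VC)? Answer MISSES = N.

  [0] addr=0xcd blk=12 s=0: MISS | VC []
  [1] addr=0xcb blk=12 s=0: L1-HIT | VC []
  [2] addr=0xcb blk=12 s=0: L1-HIT | VC []
  [3] addr=0xc9 blk=12 s=0: L1-HIT | VC []
  [4] addr=0x88 blk=8 s=0: MISS | VC [12]
  [5] addr=0xcd blk=12 s=0: VC-HIT | VC [8]
  [6] addr=0xcc blk=12 s=0: L1-HIT | VC [8]
  [7] addr=0x11e blk=17 s=1: MISS | VC [8]
  [8] addr=0x110 blk=17 s=1: L1-HIT | VC [8]
  [9] addr=0xc9 blk=12 s=0: L1-HIT | VC [8]
  [10] addr=0x188 blk=24 s=0: MISS | VC [8, 12]
  [11] addr=0xc9 blk=12 s=0: VC-HIT | VC [8, 24]
  [12] addr=0x112 blk=17 s=1: L1-HIT | VC [8, 24]

MISSES = 4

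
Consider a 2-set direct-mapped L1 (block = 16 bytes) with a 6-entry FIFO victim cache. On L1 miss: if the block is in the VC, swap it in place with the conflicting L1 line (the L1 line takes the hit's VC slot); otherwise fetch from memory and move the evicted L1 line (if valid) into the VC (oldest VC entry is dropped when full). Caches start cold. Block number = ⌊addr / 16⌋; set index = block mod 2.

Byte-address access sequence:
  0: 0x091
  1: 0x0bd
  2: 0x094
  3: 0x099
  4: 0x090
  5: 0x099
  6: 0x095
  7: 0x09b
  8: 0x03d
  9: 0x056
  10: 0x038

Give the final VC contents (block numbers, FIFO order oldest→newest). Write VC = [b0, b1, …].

VC = [11, 9, 5]

#0 0x91→b9/s1 MISS; vc=[]
#1 0xbd→b11/s1 MISS; vc=[9]
#2 0x94→b9/s1 VC-HIT; vc=[11]
#3 0x99→b9/s1 L1-HIT; vc=[11]
#4 0x90→b9/s1 L1-HIT; vc=[11]
#5 0x99→b9/s1 L1-HIT; vc=[11]
#6 0x95→b9/s1 L1-HIT; vc=[11]
#7 0x9b→b9/s1 L1-HIT; vc=[11]
#8 0x3d→b3/s1 MISS; vc=[11,9]
#9 0x56→b5/s1 MISS; vc=[11,9,3]
#10 0x38→b3/s1 VC-HIT; vc=[11,9,5]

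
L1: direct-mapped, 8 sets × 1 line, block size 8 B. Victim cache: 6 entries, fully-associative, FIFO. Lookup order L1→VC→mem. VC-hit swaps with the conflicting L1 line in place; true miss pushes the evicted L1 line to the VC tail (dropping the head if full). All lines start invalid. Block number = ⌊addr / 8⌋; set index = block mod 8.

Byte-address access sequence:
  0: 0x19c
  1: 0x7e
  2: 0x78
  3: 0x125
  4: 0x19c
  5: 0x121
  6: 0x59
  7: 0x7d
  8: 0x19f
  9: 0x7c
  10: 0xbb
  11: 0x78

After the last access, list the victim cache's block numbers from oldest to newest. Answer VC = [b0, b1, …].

VC = [11, 23]

0: 0x19c (blk 51, set 3) → MISS  vc=[]
1: 0x7e (blk 15, set 7) → MISS  vc=[]
2: 0x78 (blk 15, set 7) → L1-HIT  vc=[]
3: 0x125 (blk 36, set 4) → MISS  vc=[]
4: 0x19c (blk 51, set 3) → L1-HIT  vc=[]
5: 0x121 (blk 36, set 4) → L1-HIT  vc=[]
6: 0x59 (blk 11, set 3) → MISS  vc=[51]
7: 0x7d (blk 15, set 7) → L1-HIT  vc=[51]
8: 0x19f (blk 51, set 3) → VC-HIT  vc=[11]
9: 0x7c (blk 15, set 7) → L1-HIT  vc=[11]
10: 0xbb (blk 23, set 7) → MISS  vc=[11, 15]
11: 0x78 (blk 15, set 7) → VC-HIT  vc=[11, 23]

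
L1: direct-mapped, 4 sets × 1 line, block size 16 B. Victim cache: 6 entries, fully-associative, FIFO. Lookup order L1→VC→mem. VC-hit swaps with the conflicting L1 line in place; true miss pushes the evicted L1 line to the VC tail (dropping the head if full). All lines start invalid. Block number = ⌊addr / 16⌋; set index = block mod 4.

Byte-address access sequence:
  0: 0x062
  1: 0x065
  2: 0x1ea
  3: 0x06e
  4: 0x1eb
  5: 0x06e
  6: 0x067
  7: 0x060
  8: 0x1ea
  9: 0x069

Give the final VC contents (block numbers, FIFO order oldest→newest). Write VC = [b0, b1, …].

VC = [30]

  [0] addr=0x62 blk=6 s=2: MISS | VC []
  [1] addr=0x65 blk=6 s=2: L1-HIT | VC []
  [2] addr=0x1ea blk=30 s=2: MISS | VC [6]
  [3] addr=0x6e blk=6 s=2: VC-HIT | VC [30]
  [4] addr=0x1eb blk=30 s=2: VC-HIT | VC [6]
  [5] addr=0x6e blk=6 s=2: VC-HIT | VC [30]
  [6] addr=0x67 blk=6 s=2: L1-HIT | VC [30]
  [7] addr=0x60 blk=6 s=2: L1-HIT | VC [30]
  [8] addr=0x1ea blk=30 s=2: VC-HIT | VC [6]
  [9] addr=0x69 blk=6 s=2: VC-HIT | VC [30]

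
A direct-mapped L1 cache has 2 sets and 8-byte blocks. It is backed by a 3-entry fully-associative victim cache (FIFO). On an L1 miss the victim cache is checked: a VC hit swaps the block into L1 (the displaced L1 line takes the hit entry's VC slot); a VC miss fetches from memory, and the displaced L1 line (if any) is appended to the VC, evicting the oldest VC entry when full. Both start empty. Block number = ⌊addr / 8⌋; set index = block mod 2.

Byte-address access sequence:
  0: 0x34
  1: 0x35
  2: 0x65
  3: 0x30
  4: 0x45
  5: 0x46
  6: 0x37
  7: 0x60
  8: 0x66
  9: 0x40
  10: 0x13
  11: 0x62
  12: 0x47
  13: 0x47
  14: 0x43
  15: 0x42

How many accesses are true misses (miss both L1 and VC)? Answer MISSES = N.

#0 0x34→b6/s0 MISS; vc=[]
#1 0x35→b6/s0 L1-HIT; vc=[]
#2 0x65→b12/s0 MISS; vc=[6]
#3 0x30→b6/s0 VC-HIT; vc=[12]
#4 0x45→b8/s0 MISS; vc=[12,6]
#5 0x46→b8/s0 L1-HIT; vc=[12,6]
#6 0x37→b6/s0 VC-HIT; vc=[12,8]
#7 0x60→b12/s0 VC-HIT; vc=[6,8]
#8 0x66→b12/s0 L1-HIT; vc=[6,8]
#9 0x40→b8/s0 VC-HIT; vc=[6,12]
#10 0x13→b2/s0 MISS; vc=[6,12,8]
#11 0x62→b12/s0 VC-HIT; vc=[6,2,8]
#12 0x47→b8/s0 VC-HIT; vc=[6,2,12]
#13 0x47→b8/s0 L1-HIT; vc=[6,2,12]
#14 0x43→b8/s0 L1-HIT; vc=[6,2,12]
#15 0x42→b8/s0 L1-HIT; vc=[6,2,12]

MISSES = 4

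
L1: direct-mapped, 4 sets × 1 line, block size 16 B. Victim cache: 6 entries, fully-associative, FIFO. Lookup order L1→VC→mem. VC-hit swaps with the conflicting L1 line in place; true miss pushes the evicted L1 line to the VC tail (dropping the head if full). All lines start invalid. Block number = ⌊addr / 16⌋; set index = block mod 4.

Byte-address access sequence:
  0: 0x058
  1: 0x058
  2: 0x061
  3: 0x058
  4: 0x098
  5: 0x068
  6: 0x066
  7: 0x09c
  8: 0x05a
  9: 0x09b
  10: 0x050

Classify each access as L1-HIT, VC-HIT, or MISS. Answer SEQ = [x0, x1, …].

  [0] addr=0x58 blk=5 s=1: MISS | VC []
  [1] addr=0x58 blk=5 s=1: L1-HIT | VC []
  [2] addr=0x61 blk=6 s=2: MISS | VC []
  [3] addr=0x58 blk=5 s=1: L1-HIT | VC []
  [4] addr=0x98 blk=9 s=1: MISS | VC [5]
  [5] addr=0x68 blk=6 s=2: L1-HIT | VC [5]
  [6] addr=0x66 blk=6 s=2: L1-HIT | VC [5]
  [7] addr=0x9c blk=9 s=1: L1-HIT | VC [5]
  [8] addr=0x5a blk=5 s=1: VC-HIT | VC [9]
  [9] addr=0x9b blk=9 s=1: VC-HIT | VC [5]
  [10] addr=0x50 blk=5 s=1: VC-HIT | VC [9]

SEQ = [MISS, L1-HIT, MISS, L1-HIT, MISS, L1-HIT, L1-HIT, L1-HIT, VC-HIT, VC-HIT, VC-HIT]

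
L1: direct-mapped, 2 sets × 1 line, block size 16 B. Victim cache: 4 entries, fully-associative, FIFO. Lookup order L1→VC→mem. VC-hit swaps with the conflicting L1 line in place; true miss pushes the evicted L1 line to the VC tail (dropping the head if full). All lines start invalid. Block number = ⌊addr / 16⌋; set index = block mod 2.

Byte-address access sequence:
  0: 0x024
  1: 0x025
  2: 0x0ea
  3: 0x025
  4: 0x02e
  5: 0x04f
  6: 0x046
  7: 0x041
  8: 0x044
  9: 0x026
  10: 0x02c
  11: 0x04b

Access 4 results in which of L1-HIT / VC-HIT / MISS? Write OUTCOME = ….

OUTCOME = L1-HIT

0: 0x24 (blk 2, set 0) → MISS  vc=[]
1: 0x25 (blk 2, set 0) → L1-HIT  vc=[]
2: 0xea (blk 14, set 0) → MISS  vc=[2]
3: 0x25 (blk 2, set 0) → VC-HIT  vc=[14]
4: 0x2e (blk 2, set 0) → L1-HIT  vc=[14]
5: 0x4f (blk 4, set 0) → MISS  vc=[14, 2]
6: 0x46 (blk 4, set 0) → L1-HIT  vc=[14, 2]
7: 0x41 (blk 4, set 0) → L1-HIT  vc=[14, 2]
8: 0x44 (blk 4, set 0) → L1-HIT  vc=[14, 2]
9: 0x26 (blk 2, set 0) → VC-HIT  vc=[14, 4]
10: 0x2c (blk 2, set 0) → L1-HIT  vc=[14, 4]
11: 0x4b (blk 4, set 0) → VC-HIT  vc=[14, 2]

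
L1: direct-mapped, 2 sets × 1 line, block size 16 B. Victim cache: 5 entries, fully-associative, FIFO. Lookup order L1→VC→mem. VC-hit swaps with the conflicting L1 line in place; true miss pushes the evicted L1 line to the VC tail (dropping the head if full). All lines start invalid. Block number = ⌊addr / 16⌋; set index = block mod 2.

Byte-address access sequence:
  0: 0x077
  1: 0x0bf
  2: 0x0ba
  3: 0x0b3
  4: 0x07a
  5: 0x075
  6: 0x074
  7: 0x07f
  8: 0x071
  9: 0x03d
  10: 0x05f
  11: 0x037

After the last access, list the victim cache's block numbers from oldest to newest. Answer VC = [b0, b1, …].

#0 0x77→b7/s1 MISS; vc=[]
#1 0xbf→b11/s1 MISS; vc=[7]
#2 0xba→b11/s1 L1-HIT; vc=[7]
#3 0xb3→b11/s1 L1-HIT; vc=[7]
#4 0x7a→b7/s1 VC-HIT; vc=[11]
#5 0x75→b7/s1 L1-HIT; vc=[11]
#6 0x74→b7/s1 L1-HIT; vc=[11]
#7 0x7f→b7/s1 L1-HIT; vc=[11]
#8 0x71→b7/s1 L1-HIT; vc=[11]
#9 0x3d→b3/s1 MISS; vc=[11,7]
#10 0x5f→b5/s1 MISS; vc=[11,7,3]
#11 0x37→b3/s1 VC-HIT; vc=[11,7,5]

VC = [11, 7, 5]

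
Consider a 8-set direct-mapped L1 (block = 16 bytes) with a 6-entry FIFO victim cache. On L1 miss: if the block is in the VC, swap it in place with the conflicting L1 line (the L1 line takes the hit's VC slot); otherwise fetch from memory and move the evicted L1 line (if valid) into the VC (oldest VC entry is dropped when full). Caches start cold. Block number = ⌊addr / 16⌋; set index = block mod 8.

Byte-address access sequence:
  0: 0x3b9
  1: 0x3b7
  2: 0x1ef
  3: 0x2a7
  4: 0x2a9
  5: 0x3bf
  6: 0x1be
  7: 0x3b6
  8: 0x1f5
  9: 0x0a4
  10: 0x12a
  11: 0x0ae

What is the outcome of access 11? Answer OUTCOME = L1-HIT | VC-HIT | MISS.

OUTCOME = VC-HIT

#0 0x3b9→b59/s3 MISS; vc=[]
#1 0x3b7→b59/s3 L1-HIT; vc=[]
#2 0x1ef→b30/s6 MISS; vc=[]
#3 0x2a7→b42/s2 MISS; vc=[]
#4 0x2a9→b42/s2 L1-HIT; vc=[]
#5 0x3bf→b59/s3 L1-HIT; vc=[]
#6 0x1be→b27/s3 MISS; vc=[59]
#7 0x3b6→b59/s3 VC-HIT; vc=[27]
#8 0x1f5→b31/s7 MISS; vc=[27]
#9 0xa4→b10/s2 MISS; vc=[27,42]
#10 0x12a→b18/s2 MISS; vc=[27,42,10]
#11 0xae→b10/s2 VC-HIT; vc=[27,42,18]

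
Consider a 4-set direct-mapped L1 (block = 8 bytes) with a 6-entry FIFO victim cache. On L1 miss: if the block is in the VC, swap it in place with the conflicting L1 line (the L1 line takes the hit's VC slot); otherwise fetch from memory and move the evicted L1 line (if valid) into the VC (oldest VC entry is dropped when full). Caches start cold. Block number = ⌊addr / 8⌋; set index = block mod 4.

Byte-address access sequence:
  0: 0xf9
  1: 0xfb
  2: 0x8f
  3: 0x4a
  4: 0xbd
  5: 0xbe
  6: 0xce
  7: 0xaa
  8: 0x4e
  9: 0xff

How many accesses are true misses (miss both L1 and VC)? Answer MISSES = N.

MISSES = 6

0: 0xf9 (blk 31, set 3) → MISS  vc=[]
1: 0xfb (blk 31, set 3) → L1-HIT  vc=[]
2: 0x8f (blk 17, set 1) → MISS  vc=[]
3: 0x4a (blk 9, set 1) → MISS  vc=[17]
4: 0xbd (blk 23, set 3) → MISS  vc=[17, 31]
5: 0xbe (blk 23, set 3) → L1-HIT  vc=[17, 31]
6: 0xce (blk 25, set 1) → MISS  vc=[17, 31, 9]
7: 0xaa (blk 21, set 1) → MISS  vc=[17, 31, 9, 25]
8: 0x4e (blk 9, set 1) → VC-HIT  vc=[17, 31, 21, 25]
9: 0xff (blk 31, set 3) → VC-HIT  vc=[17, 23, 21, 25]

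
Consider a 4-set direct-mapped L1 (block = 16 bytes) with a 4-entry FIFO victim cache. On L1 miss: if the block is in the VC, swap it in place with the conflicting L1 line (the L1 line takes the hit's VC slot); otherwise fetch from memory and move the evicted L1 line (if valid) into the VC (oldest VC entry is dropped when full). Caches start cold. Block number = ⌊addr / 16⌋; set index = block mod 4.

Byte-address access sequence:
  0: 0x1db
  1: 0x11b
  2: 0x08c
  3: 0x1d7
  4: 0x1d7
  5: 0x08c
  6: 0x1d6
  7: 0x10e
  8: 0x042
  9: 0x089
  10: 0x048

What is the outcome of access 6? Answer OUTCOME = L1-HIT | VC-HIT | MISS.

#0 0x1db→b29/s1 MISS; vc=[]
#1 0x11b→b17/s1 MISS; vc=[29]
#2 0x8c→b8/s0 MISS; vc=[29]
#3 0x1d7→b29/s1 VC-HIT; vc=[17]
#4 0x1d7→b29/s1 L1-HIT; vc=[17]
#5 0x8c→b8/s0 L1-HIT; vc=[17]
#6 0x1d6→b29/s1 L1-HIT; vc=[17]
#7 0x10e→b16/s0 MISS; vc=[17,8]
#8 0x42→b4/s0 MISS; vc=[17,8,16]
#9 0x89→b8/s0 VC-HIT; vc=[17,4,16]
#10 0x48→b4/s0 VC-HIT; vc=[17,8,16]

OUTCOME = L1-HIT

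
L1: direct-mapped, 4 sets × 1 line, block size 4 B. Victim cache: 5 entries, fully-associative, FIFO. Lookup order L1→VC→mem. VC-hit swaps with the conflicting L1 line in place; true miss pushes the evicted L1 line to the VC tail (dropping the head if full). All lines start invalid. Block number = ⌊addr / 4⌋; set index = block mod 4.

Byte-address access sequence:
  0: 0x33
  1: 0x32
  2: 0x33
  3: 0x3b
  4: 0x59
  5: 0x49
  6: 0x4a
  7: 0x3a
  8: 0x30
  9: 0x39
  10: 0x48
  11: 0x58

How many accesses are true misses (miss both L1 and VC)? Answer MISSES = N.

0: 0x33 (blk 12, set 0) → MISS  vc=[]
1: 0x32 (blk 12, set 0) → L1-HIT  vc=[]
2: 0x33 (blk 12, set 0) → L1-HIT  vc=[]
3: 0x3b (blk 14, set 2) → MISS  vc=[]
4: 0x59 (blk 22, set 2) → MISS  vc=[14]
5: 0x49 (blk 18, set 2) → MISS  vc=[14, 22]
6: 0x4a (blk 18, set 2) → L1-HIT  vc=[14, 22]
7: 0x3a (blk 14, set 2) → VC-HIT  vc=[18, 22]
8: 0x30 (blk 12, set 0) → L1-HIT  vc=[18, 22]
9: 0x39 (blk 14, set 2) → L1-HIT  vc=[18, 22]
10: 0x48 (blk 18, set 2) → VC-HIT  vc=[14, 22]
11: 0x58 (blk 22, set 2) → VC-HIT  vc=[14, 18]

MISSES = 4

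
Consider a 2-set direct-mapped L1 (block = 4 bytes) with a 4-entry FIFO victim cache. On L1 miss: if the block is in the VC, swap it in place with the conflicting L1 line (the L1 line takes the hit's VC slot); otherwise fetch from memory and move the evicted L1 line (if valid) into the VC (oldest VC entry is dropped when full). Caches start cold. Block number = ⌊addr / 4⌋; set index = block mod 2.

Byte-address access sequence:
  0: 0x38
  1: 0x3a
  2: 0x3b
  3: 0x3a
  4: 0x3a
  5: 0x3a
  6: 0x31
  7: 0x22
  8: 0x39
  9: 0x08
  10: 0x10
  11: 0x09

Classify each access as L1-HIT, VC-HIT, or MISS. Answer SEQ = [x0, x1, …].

SEQ = [MISS, L1-HIT, L1-HIT, L1-HIT, L1-HIT, L1-HIT, MISS, MISS, VC-HIT, MISS, MISS, VC-HIT]

#0 0x38→b14/s0 MISS; vc=[]
#1 0x3a→b14/s0 L1-HIT; vc=[]
#2 0x3b→b14/s0 L1-HIT; vc=[]
#3 0x3a→b14/s0 L1-HIT; vc=[]
#4 0x3a→b14/s0 L1-HIT; vc=[]
#5 0x3a→b14/s0 L1-HIT; vc=[]
#6 0x31→b12/s0 MISS; vc=[14]
#7 0x22→b8/s0 MISS; vc=[14,12]
#8 0x39→b14/s0 VC-HIT; vc=[8,12]
#9 0x8→b2/s0 MISS; vc=[8,12,14]
#10 0x10→b4/s0 MISS; vc=[8,12,14,2]
#11 0x9→b2/s0 VC-HIT; vc=[8,12,14,4]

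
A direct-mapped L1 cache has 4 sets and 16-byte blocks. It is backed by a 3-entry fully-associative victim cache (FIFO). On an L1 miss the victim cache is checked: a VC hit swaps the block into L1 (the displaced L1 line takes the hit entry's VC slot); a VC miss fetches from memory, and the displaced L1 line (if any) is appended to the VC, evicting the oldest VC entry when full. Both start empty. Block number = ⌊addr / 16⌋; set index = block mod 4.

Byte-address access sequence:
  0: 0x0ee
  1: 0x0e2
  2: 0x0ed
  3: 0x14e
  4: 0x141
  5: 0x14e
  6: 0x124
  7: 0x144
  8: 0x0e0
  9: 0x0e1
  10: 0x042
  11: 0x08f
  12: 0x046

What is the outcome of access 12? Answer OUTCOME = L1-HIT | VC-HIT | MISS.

OUTCOME = VC-HIT

0: 0xee (blk 14, set 2) → MISS  vc=[]
1: 0xe2 (blk 14, set 2) → L1-HIT  vc=[]
2: 0xed (blk 14, set 2) → L1-HIT  vc=[]
3: 0x14e (blk 20, set 0) → MISS  vc=[]
4: 0x141 (blk 20, set 0) → L1-HIT  vc=[]
5: 0x14e (blk 20, set 0) → L1-HIT  vc=[]
6: 0x124 (blk 18, set 2) → MISS  vc=[14]
7: 0x144 (blk 20, set 0) → L1-HIT  vc=[14]
8: 0xe0 (blk 14, set 2) → VC-HIT  vc=[18]
9: 0xe1 (blk 14, set 2) → L1-HIT  vc=[18]
10: 0x42 (blk 4, set 0) → MISS  vc=[18, 20]
11: 0x8f (blk 8, set 0) → MISS  vc=[18, 20, 4]
12: 0x46 (blk 4, set 0) → VC-HIT  vc=[18, 20, 8]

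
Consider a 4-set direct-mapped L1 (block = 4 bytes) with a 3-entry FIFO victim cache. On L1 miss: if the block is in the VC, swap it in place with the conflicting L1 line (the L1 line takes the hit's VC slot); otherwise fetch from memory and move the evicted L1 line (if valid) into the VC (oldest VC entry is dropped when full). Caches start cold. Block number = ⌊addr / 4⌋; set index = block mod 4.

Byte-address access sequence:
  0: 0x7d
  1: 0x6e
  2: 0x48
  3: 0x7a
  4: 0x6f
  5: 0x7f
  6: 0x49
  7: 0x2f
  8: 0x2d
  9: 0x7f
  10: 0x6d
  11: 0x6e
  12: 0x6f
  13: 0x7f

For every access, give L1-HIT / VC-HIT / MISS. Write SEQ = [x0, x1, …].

SEQ = [MISS, MISS, MISS, MISS, L1-HIT, VC-HIT, VC-HIT, MISS, L1-HIT, VC-HIT, VC-HIT, L1-HIT, L1-HIT, VC-HIT]

0: 0x7d (blk 31, set 3) → MISS  vc=[]
1: 0x6e (blk 27, set 3) → MISS  vc=[31]
2: 0x48 (blk 18, set 2) → MISS  vc=[31]
3: 0x7a (blk 30, set 2) → MISS  vc=[31, 18]
4: 0x6f (blk 27, set 3) → L1-HIT  vc=[31, 18]
5: 0x7f (blk 31, set 3) → VC-HIT  vc=[27, 18]
6: 0x49 (blk 18, set 2) → VC-HIT  vc=[27, 30]
7: 0x2f (blk 11, set 3) → MISS  vc=[27, 30, 31]
8: 0x2d (blk 11, set 3) → L1-HIT  vc=[27, 30, 31]
9: 0x7f (blk 31, set 3) → VC-HIT  vc=[27, 30, 11]
10: 0x6d (blk 27, set 3) → VC-HIT  vc=[31, 30, 11]
11: 0x6e (blk 27, set 3) → L1-HIT  vc=[31, 30, 11]
12: 0x6f (blk 27, set 3) → L1-HIT  vc=[31, 30, 11]
13: 0x7f (blk 31, set 3) → VC-HIT  vc=[27, 30, 11]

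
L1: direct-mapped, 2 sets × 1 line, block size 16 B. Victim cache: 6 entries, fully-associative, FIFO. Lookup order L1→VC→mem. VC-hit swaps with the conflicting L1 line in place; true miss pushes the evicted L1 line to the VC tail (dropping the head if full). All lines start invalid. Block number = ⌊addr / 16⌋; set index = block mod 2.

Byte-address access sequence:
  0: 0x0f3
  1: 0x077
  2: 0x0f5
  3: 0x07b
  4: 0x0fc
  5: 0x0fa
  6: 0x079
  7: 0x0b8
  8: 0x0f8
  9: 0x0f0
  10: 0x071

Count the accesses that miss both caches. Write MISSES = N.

MISSES = 3

  [0] addr=0xf3 blk=15 s=1: MISS | VC []
  [1] addr=0x77 blk=7 s=1: MISS | VC [15]
  [2] addr=0xf5 blk=15 s=1: VC-HIT | VC [7]
  [3] addr=0x7b blk=7 s=1: VC-HIT | VC [15]
  [4] addr=0xfc blk=15 s=1: VC-HIT | VC [7]
  [5] addr=0xfa blk=15 s=1: L1-HIT | VC [7]
  [6] addr=0x79 blk=7 s=1: VC-HIT | VC [15]
  [7] addr=0xb8 blk=11 s=1: MISS | VC [15, 7]
  [8] addr=0xf8 blk=15 s=1: VC-HIT | VC [11, 7]
  [9] addr=0xf0 blk=15 s=1: L1-HIT | VC [11, 7]
  [10] addr=0x71 blk=7 s=1: VC-HIT | VC [11, 15]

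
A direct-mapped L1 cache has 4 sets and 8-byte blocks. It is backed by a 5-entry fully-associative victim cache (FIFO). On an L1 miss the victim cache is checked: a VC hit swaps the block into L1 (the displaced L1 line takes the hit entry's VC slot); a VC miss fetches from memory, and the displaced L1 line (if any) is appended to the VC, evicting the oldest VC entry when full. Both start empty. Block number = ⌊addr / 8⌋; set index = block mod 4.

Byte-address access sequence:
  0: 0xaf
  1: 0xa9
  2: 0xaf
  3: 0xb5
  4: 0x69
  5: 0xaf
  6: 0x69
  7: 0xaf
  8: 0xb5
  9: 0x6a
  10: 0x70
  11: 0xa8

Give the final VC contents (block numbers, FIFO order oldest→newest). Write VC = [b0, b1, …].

#0 0xaf→b21/s1 MISS; vc=[]
#1 0xa9→b21/s1 L1-HIT; vc=[]
#2 0xaf→b21/s1 L1-HIT; vc=[]
#3 0xb5→b22/s2 MISS; vc=[]
#4 0x69→b13/s1 MISS; vc=[21]
#5 0xaf→b21/s1 VC-HIT; vc=[13]
#6 0x69→b13/s1 VC-HIT; vc=[21]
#7 0xaf→b21/s1 VC-HIT; vc=[13]
#8 0xb5→b22/s2 L1-HIT; vc=[13]
#9 0x6a→b13/s1 VC-HIT; vc=[21]
#10 0x70→b14/s2 MISS; vc=[21,22]
#11 0xa8→b21/s1 VC-HIT; vc=[13,22]

VC = [13, 22]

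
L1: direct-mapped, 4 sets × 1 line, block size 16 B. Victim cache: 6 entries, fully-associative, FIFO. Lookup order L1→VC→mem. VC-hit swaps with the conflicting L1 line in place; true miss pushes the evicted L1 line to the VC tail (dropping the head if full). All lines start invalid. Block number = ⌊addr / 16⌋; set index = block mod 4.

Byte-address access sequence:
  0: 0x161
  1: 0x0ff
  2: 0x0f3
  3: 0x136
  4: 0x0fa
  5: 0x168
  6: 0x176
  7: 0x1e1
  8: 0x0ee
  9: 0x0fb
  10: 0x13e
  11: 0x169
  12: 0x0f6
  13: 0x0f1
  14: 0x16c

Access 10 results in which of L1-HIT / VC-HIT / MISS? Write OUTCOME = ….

  [0] addr=0x161 blk=22 s=2: MISS | VC []
  [1] addr=0xff blk=15 s=3: MISS | VC []
  [2] addr=0xf3 blk=15 s=3: L1-HIT | VC []
  [3] addr=0x136 blk=19 s=3: MISS | VC [15]
  [4] addr=0xfa blk=15 s=3: VC-HIT | VC [19]
  [5] addr=0x168 blk=22 s=2: L1-HIT | VC [19]
  [6] addr=0x176 blk=23 s=3: MISS | VC [19, 15]
  [7] addr=0x1e1 blk=30 s=2: MISS | VC [19, 15, 22]
  [8] addr=0xee blk=14 s=2: MISS | VC [19, 15, 22, 30]
  [9] addr=0xfb blk=15 s=3: VC-HIT | VC [19, 23, 22, 30]
  [10] addr=0x13e blk=19 s=3: VC-HIT | VC [15, 23, 22, 30]
  [11] addr=0x169 blk=22 s=2: VC-HIT | VC [15, 23, 14, 30]
  [12] addr=0xf6 blk=15 s=3: VC-HIT | VC [19, 23, 14, 30]
  [13] addr=0xf1 blk=15 s=3: L1-HIT | VC [19, 23, 14, 30]
  [14] addr=0x16c blk=22 s=2: L1-HIT | VC [19, 23, 14, 30]

OUTCOME = VC-HIT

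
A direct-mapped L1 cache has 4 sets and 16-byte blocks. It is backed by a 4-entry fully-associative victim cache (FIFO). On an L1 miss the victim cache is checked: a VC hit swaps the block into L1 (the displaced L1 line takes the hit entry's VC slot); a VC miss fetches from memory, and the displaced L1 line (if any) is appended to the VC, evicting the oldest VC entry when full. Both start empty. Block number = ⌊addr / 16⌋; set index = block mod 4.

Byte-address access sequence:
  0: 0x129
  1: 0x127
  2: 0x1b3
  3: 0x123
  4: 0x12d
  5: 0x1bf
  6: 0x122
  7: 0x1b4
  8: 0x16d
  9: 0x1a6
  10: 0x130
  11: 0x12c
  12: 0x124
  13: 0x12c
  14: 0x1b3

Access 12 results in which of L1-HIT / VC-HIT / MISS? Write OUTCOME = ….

OUTCOME = L1-HIT

  [0] addr=0x129 blk=18 s=2: MISS | VC []
  [1] addr=0x127 blk=18 s=2: L1-HIT | VC []
  [2] addr=0x1b3 blk=27 s=3: MISS | VC []
  [3] addr=0x123 blk=18 s=2: L1-HIT | VC []
  [4] addr=0x12d blk=18 s=2: L1-HIT | VC []
  [5] addr=0x1bf blk=27 s=3: L1-HIT | VC []
  [6] addr=0x122 blk=18 s=2: L1-HIT | VC []
  [7] addr=0x1b4 blk=27 s=3: L1-HIT | VC []
  [8] addr=0x16d blk=22 s=2: MISS | VC [18]
  [9] addr=0x1a6 blk=26 s=2: MISS | VC [18, 22]
  [10] addr=0x130 blk=19 s=3: MISS | VC [18, 22, 27]
  [11] addr=0x12c blk=18 s=2: VC-HIT | VC [26, 22, 27]
  [12] addr=0x124 blk=18 s=2: L1-HIT | VC [26, 22, 27]
  [13] addr=0x12c blk=18 s=2: L1-HIT | VC [26, 22, 27]
  [14] addr=0x1b3 blk=27 s=3: VC-HIT | VC [26, 22, 19]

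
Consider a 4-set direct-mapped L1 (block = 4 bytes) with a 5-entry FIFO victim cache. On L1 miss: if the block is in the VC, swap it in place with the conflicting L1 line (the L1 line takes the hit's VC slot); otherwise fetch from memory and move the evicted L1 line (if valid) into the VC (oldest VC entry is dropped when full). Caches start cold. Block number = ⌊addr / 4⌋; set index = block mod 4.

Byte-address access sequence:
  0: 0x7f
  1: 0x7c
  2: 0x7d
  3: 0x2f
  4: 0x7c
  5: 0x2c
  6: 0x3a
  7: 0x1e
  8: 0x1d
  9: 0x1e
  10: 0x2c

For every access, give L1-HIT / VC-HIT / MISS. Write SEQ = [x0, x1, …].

SEQ = [MISS, L1-HIT, L1-HIT, MISS, VC-HIT, VC-HIT, MISS, MISS, L1-HIT, L1-HIT, VC-HIT]

0: 0x7f (blk 31, set 3) → MISS  vc=[]
1: 0x7c (blk 31, set 3) → L1-HIT  vc=[]
2: 0x7d (blk 31, set 3) → L1-HIT  vc=[]
3: 0x2f (blk 11, set 3) → MISS  vc=[31]
4: 0x7c (blk 31, set 3) → VC-HIT  vc=[11]
5: 0x2c (blk 11, set 3) → VC-HIT  vc=[31]
6: 0x3a (blk 14, set 2) → MISS  vc=[31]
7: 0x1e (blk 7, set 3) → MISS  vc=[31, 11]
8: 0x1d (blk 7, set 3) → L1-HIT  vc=[31, 11]
9: 0x1e (blk 7, set 3) → L1-HIT  vc=[31, 11]
10: 0x2c (blk 11, set 3) → VC-HIT  vc=[31, 7]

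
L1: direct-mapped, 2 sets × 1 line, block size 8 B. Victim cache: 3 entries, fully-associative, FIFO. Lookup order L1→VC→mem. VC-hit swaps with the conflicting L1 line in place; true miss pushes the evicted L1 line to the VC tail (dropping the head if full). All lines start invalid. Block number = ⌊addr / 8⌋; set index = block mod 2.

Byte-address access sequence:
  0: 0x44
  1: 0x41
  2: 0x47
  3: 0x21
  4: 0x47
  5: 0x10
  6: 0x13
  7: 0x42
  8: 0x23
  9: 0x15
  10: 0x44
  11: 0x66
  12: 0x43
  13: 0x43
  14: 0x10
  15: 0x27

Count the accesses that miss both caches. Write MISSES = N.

MISSES = 4

  [0] addr=0x44 blk=8 s=0: MISS | VC []
  [1] addr=0x41 blk=8 s=0: L1-HIT | VC []
  [2] addr=0x47 blk=8 s=0: L1-HIT | VC []
  [3] addr=0x21 blk=4 s=0: MISS | VC [8]
  [4] addr=0x47 blk=8 s=0: VC-HIT | VC [4]
  [5] addr=0x10 blk=2 s=0: MISS | VC [4, 8]
  [6] addr=0x13 blk=2 s=0: L1-HIT | VC [4, 8]
  [7] addr=0x42 blk=8 s=0: VC-HIT | VC [4, 2]
  [8] addr=0x23 blk=4 s=0: VC-HIT | VC [8, 2]
  [9] addr=0x15 blk=2 s=0: VC-HIT | VC [8, 4]
  [10] addr=0x44 blk=8 s=0: VC-HIT | VC [2, 4]
  [11] addr=0x66 blk=12 s=0: MISS | VC [2, 4, 8]
  [12] addr=0x43 blk=8 s=0: VC-HIT | VC [2, 4, 12]
  [13] addr=0x43 blk=8 s=0: L1-HIT | VC [2, 4, 12]
  [14] addr=0x10 blk=2 s=0: VC-HIT | VC [8, 4, 12]
  [15] addr=0x27 blk=4 s=0: VC-HIT | VC [8, 2, 12]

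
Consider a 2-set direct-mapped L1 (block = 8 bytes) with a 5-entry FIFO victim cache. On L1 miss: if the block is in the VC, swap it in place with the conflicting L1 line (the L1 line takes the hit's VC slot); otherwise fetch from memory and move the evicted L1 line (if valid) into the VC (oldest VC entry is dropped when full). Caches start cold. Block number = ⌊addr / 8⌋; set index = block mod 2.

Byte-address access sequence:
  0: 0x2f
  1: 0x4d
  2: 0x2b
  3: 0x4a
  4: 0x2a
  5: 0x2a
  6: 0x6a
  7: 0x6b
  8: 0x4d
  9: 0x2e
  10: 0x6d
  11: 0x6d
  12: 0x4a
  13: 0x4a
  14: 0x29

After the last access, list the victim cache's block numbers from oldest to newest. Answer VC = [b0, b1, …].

  [0] addr=0x2f blk=5 s=1: MISS | VC []
  [1] addr=0x4d blk=9 s=1: MISS | VC [5]
  [2] addr=0x2b blk=5 s=1: VC-HIT | VC [9]
  [3] addr=0x4a blk=9 s=1: VC-HIT | VC [5]
  [4] addr=0x2a blk=5 s=1: VC-HIT | VC [9]
  [5] addr=0x2a blk=5 s=1: L1-HIT | VC [9]
  [6] addr=0x6a blk=13 s=1: MISS | VC [9, 5]
  [7] addr=0x6b blk=13 s=1: L1-HIT | VC [9, 5]
  [8] addr=0x4d blk=9 s=1: VC-HIT | VC [13, 5]
  [9] addr=0x2e blk=5 s=1: VC-HIT | VC [13, 9]
  [10] addr=0x6d blk=13 s=1: VC-HIT | VC [5, 9]
  [11] addr=0x6d blk=13 s=1: L1-HIT | VC [5, 9]
  [12] addr=0x4a blk=9 s=1: VC-HIT | VC [5, 13]
  [13] addr=0x4a blk=9 s=1: L1-HIT | VC [5, 13]
  [14] addr=0x29 blk=5 s=1: VC-HIT | VC [9, 13]

VC = [9, 13]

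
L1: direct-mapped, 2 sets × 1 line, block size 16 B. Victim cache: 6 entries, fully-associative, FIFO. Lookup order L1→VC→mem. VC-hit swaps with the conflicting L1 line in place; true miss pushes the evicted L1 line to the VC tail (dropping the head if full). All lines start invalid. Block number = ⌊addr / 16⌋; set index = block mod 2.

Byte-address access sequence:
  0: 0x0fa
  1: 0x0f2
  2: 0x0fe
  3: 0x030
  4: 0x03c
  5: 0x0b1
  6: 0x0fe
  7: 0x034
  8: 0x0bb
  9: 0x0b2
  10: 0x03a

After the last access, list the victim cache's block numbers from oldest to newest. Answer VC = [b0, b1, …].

VC = [11, 15]

#0 0xfa→b15/s1 MISS; vc=[]
#1 0xf2→b15/s1 L1-HIT; vc=[]
#2 0xfe→b15/s1 L1-HIT; vc=[]
#3 0x30→b3/s1 MISS; vc=[15]
#4 0x3c→b3/s1 L1-HIT; vc=[15]
#5 0xb1→b11/s1 MISS; vc=[15,3]
#6 0xfe→b15/s1 VC-HIT; vc=[11,3]
#7 0x34→b3/s1 VC-HIT; vc=[11,15]
#8 0xbb→b11/s1 VC-HIT; vc=[3,15]
#9 0xb2→b11/s1 L1-HIT; vc=[3,15]
#10 0x3a→b3/s1 VC-HIT; vc=[11,15]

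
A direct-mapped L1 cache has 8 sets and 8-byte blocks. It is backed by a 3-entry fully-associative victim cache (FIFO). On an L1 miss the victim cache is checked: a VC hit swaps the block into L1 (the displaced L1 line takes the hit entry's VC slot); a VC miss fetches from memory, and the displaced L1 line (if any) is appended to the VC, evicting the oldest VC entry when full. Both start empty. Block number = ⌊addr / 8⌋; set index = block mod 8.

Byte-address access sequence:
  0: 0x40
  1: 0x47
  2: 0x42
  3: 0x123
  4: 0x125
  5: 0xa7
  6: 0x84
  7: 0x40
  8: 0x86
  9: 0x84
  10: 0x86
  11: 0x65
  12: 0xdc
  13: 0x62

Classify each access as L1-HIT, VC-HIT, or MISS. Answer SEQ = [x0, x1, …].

  [0] addr=0x40 blk=8 s=0: MISS | VC []
  [1] addr=0x47 blk=8 s=0: L1-HIT | VC []
  [2] addr=0x42 blk=8 s=0: L1-HIT | VC []
  [3] addr=0x123 blk=36 s=4: MISS | VC []
  [4] addr=0x125 blk=36 s=4: L1-HIT | VC []
  [5] addr=0xa7 blk=20 s=4: MISS | VC [36]
  [6] addr=0x84 blk=16 s=0: MISS | VC [36, 8]
  [7] addr=0x40 blk=8 s=0: VC-HIT | VC [36, 16]
  [8] addr=0x86 blk=16 s=0: VC-HIT | VC [36, 8]
  [9] addr=0x84 blk=16 s=0: L1-HIT | VC [36, 8]
  [10] addr=0x86 blk=16 s=0: L1-HIT | VC [36, 8]
  [11] addr=0x65 blk=12 s=4: MISS | VC [36, 8, 20]
  [12] addr=0xdc blk=27 s=3: MISS | VC [36, 8, 20]
  [13] addr=0x62 blk=12 s=4: L1-HIT | VC [36, 8, 20]

SEQ = [MISS, L1-HIT, L1-HIT, MISS, L1-HIT, MISS, MISS, VC-HIT, VC-HIT, L1-HIT, L1-HIT, MISS, MISS, L1-HIT]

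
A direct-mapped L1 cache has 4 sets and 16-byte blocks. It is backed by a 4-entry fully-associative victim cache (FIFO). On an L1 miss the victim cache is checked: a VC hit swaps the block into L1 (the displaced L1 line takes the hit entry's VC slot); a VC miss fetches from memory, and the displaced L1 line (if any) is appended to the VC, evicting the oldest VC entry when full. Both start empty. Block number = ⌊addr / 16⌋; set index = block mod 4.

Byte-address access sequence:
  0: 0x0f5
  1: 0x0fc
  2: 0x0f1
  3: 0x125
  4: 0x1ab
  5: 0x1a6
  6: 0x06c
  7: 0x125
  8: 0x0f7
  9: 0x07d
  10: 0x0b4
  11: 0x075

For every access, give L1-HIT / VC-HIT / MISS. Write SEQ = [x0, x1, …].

0: 0xf5 (blk 15, set 3) → MISS  vc=[]
1: 0xfc (blk 15, set 3) → L1-HIT  vc=[]
2: 0xf1 (blk 15, set 3) → L1-HIT  vc=[]
3: 0x125 (blk 18, set 2) → MISS  vc=[]
4: 0x1ab (blk 26, set 2) → MISS  vc=[18]
5: 0x1a6 (blk 26, set 2) → L1-HIT  vc=[18]
6: 0x6c (blk 6, set 2) → MISS  vc=[18, 26]
7: 0x125 (blk 18, set 2) → VC-HIT  vc=[6, 26]
8: 0xf7 (blk 15, set 3) → L1-HIT  vc=[6, 26]
9: 0x7d (blk 7, set 3) → MISS  vc=[6, 26, 15]
10: 0xb4 (blk 11, set 3) → MISS  vc=[6, 26, 15, 7]
11: 0x75 (blk 7, set 3) → VC-HIT  vc=[6, 26, 15, 11]

SEQ = [MISS, L1-HIT, L1-HIT, MISS, MISS, L1-HIT, MISS, VC-HIT, L1-HIT, MISS, MISS, VC-HIT]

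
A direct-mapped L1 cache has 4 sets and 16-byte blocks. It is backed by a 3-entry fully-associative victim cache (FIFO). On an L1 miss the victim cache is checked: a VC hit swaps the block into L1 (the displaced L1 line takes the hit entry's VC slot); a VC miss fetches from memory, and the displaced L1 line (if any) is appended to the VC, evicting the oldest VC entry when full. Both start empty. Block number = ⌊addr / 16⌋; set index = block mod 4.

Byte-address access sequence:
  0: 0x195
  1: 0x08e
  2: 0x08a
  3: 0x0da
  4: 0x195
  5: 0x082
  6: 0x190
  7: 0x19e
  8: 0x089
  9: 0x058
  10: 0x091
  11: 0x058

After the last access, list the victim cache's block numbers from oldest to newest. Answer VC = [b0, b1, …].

VC = [13, 25, 9]

#0 0x195→b25/s1 MISS; vc=[]
#1 0x8e→b8/s0 MISS; vc=[]
#2 0x8a→b8/s0 L1-HIT; vc=[]
#3 0xda→b13/s1 MISS; vc=[25]
#4 0x195→b25/s1 VC-HIT; vc=[13]
#5 0x82→b8/s0 L1-HIT; vc=[13]
#6 0x190→b25/s1 L1-HIT; vc=[13]
#7 0x19e→b25/s1 L1-HIT; vc=[13]
#8 0x89→b8/s0 L1-HIT; vc=[13]
#9 0x58→b5/s1 MISS; vc=[13,25]
#10 0x91→b9/s1 MISS; vc=[13,25,5]
#11 0x58→b5/s1 VC-HIT; vc=[13,25,9]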